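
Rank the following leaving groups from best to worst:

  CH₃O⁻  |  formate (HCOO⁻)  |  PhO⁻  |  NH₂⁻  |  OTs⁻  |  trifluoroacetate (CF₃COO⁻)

Rank by basicity of the departing species: weakest base leaves most easily.
OTs⁻: pKₐ(p-CH₃C₆H₄SO₃H (TsOH)) ≈ -2.8
trifluoroacetate (CF₃COO⁻): pKₐ(CF₃COOH) ≈ 0.2
formate (HCOO⁻): pKₐ(HCOOH) ≈ 3.8
PhO⁻: pKₐ(C₆H₅OH (phenol)) ≈ 10
CH₃O⁻: pKₐ(CH₃OH) ≈ 15.5
NH₂⁻: pKₐ(NH₃) ≈ 38

OTs⁻ > trifluoroacetate (CF₃COO⁻) > formate (HCOO⁻) > PhO⁻ > CH₃O⁻ > NH₂⁻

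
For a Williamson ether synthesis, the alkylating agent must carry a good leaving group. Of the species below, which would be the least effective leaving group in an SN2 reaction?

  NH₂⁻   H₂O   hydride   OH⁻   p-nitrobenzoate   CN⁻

A good leaving group is a weak base: the lower the pKₐ of its conjugate acid, the more readily it departs.
H₂O: pKₐ(H₃O⁺) ≈ -1.7
p-nitrobenzoate: pKₐ(p-nitrobenzoic acid) ≈ 3.4
CN⁻: pKₐ(HCN) ≈ 9.2
OH⁻: pKₐ(H₂O) ≈ 15.7
hydride: pKₐ(H₂) ≈ 36
NH₂⁻: pKₐ(NH₃) ≈ 38

NH₂⁻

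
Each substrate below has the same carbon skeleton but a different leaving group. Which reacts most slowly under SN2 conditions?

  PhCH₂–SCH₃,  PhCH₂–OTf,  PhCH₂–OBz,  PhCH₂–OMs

PhCH₂–SCH₃

With the same alkyl group throughout, only the leaving group differentiates the rates.
Leaving-group ability tracks the stability of the departed species; conjugate-acid pKₐ is the usual yardstick (lower pKₐ → better LG).
PhCH₂–OTf loses OTf⁻: pKₐ(CF₃SO₃H (triflic acid)) ≈ -14
PhCH₂–OMs loses OMs⁻: pKₐ(CH₃SO₃H (MsOH)) ≈ -1.9
PhCH₂–OBz loses PhCOO⁻: pKₐ(C₆H₅COOH) ≈ 4.2
PhCH₂–SCH₃ loses RS⁻: pKₐ(RSH (a thiol)) ≈ 10.5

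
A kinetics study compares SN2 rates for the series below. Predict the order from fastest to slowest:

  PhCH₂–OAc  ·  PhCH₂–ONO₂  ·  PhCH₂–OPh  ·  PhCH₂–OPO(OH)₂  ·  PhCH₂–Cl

PhCH₂–Cl > PhCH₂–ONO₂ > PhCH₂–OPO(OH)₂ > PhCH₂–OAc > PhCH₂–OPh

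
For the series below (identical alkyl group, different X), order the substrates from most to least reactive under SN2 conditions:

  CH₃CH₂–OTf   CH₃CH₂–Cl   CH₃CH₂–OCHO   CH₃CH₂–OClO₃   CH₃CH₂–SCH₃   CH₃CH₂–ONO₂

CH₃CH₂–OTf > CH₃CH₂–OClO₃ > CH₃CH₂–Cl > CH₃CH₂–ONO₂ > CH₃CH₂–OCHO > CH₃CH₂–SCH₃

The skeletons are identical, so relative rate is governed entirely by leaving-group ability.
The more stable X⁻ (or X) is on its own — i.e. the weaker a base it is — the better a leaving group it makes.
CH₃CH₂–OTf loses OTf⁻: pKₐ(CF₃SO₃H (triflic acid)) ≈ -14
CH₃CH₂–OClO₃ loses ClO₄⁻: pKₐ(HClO₄) ≈ -10
CH₃CH₂–Cl loses Cl⁻: pKₐ(HCl) ≈ -7
CH₃CH₂–ONO₂ loses NO₃⁻: pKₐ(HNO₃) ≈ -1.3
CH₃CH₂–OCHO loses HCOO⁻: pKₐ(HCOOH) ≈ 3.8
CH₃CH₂–SCH₃ loses RS⁻: pKₐ(RSH (a thiol)) ≈ 10.5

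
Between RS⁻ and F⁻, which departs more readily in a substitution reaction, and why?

F⁻ is the better leaving group.
pKₐ(HF) ≈ 3.2 versus pKₐ(RSH (a thiol)) ≈ 10.5: F⁻ is the much weaker base.
Small and strongly basic; the poor halide leaving group.

F⁻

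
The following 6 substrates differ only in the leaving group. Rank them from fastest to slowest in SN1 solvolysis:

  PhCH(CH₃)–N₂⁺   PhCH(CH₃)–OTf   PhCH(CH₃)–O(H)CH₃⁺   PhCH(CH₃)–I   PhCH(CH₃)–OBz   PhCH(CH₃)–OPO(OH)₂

PhCH(CH₃)–N₂⁺ > PhCH(CH₃)–OTf > PhCH(CH₃)–I > PhCH(CH₃)–O(H)CH₃⁺ > PhCH(CH₃)–OPO(OH)₂ > PhCH(CH₃)–OBz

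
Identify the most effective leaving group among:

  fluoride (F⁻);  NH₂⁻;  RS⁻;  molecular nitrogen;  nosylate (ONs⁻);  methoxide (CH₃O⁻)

Leaving-group ability tracks the stability of the departed species; conjugate-acid pKₐ is the usual yardstick (lower pKₐ → better LG).
molecular nitrogen: no meaningful conjugate acid; N₂ departs as an exceptionally stable neutral molecule
nosylate (ONs⁻): pKₐ(p-O₂NC₆H₄SO₃H) ≈ -3.5
fluoride (F⁻): pKₐ(HF) ≈ 3.2
RS⁻: pKₐ(RSH (a thiol)) ≈ 10.5
methoxide (CH₃O⁻): pKₐ(CH₃OH) ≈ 15.5
NH₂⁻: pKₐ(NH₃) ≈ 38

molecular nitrogen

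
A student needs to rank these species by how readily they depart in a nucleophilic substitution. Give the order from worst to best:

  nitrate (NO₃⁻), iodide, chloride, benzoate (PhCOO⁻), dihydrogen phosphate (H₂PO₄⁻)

A good leaving group is a weak base: the lower the pKₐ of its conjugate acid, the more readily it departs.
iodide: pKₐ(HI) ≈ -10 — large, highly polarisable; very weak base
chloride: pKₐ(HCl) ≈ -7 — moderately weak base
nitrate (NO₃⁻): pKₐ(HNO₃) ≈ -1.3
dihydrogen phosphate (H₂PO₄⁻): pKₐ(H₃PO₄) ≈ 2.1
benzoate (PhCOO⁻): pKₐ(C₆H₅COOH) ≈ 4.2
The question asks for worst first, so the sequence is read in increasing leaving-group ability.

benzoate (PhCOO⁻) < dihydrogen phosphate (H₂PO₄⁻) < nitrate (NO₃⁻) < chloride < iodide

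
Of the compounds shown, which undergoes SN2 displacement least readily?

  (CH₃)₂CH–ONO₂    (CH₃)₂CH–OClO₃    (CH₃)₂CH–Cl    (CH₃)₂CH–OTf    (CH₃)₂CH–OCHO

(CH₃)₂CH–OCHO

Same R in every case — rank the leaving groups.
Leaving-group ability tracks the stability of the departed species; conjugate-acid pKₐ is the usual yardstick (lower pKₐ → better LG).
(CH₃)₂CH–OTf loses OTf⁻: pKₐ(CF₃SO₃H (triflic acid)) ≈ -14
(CH₃)₂CH–OClO₃ loses ClO₄⁻: pKₐ(HClO₄) ≈ -10
(CH₃)₂CH–Cl loses Cl⁻: pKₐ(HCl) ≈ -7
(CH₃)₂CH–ONO₂ loses NO₃⁻: pKₐ(HNO₃) ≈ -1.3
(CH₃)₂CH–OCHO loses HCOO⁻: pKₐ(HCOOH) ≈ 3.8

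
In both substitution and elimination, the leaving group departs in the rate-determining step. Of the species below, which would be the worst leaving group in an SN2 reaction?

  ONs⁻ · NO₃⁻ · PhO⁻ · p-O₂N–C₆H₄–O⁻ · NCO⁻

Leaving-group ability tracks the stability of the departed species; conjugate-acid pKₐ is the usual yardstick (lower pKₐ → better LG).
ONs⁻: pKₐ(p-O₂NC₆H₄SO₃H) ≈ -3.5
NO₃⁻: pKₐ(HNO₃) ≈ -1.3
NCO⁻: pKₐ(HOCN) ≈ 3.5
p-O₂N–C₆H₄–O⁻: pKₐ(p-nitrophenol) ≈ 7.2
PhO⁻: pKₐ(C₆H₅OH (phenol)) ≈ 10

PhO⁻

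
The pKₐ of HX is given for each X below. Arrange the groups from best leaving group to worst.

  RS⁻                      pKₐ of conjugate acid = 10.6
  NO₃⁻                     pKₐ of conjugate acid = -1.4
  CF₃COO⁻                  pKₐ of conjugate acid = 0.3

NO₃⁻ > CF₃COO⁻ > RS⁻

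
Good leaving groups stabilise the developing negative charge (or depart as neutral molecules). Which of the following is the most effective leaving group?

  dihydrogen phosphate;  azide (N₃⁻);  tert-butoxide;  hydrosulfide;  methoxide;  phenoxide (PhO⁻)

dihydrogen phosphate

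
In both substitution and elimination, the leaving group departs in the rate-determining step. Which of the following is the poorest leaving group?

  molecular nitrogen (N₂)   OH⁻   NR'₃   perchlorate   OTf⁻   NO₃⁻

OH⁻

molecular nitrogen (N₂): no meaningful conjugate acid; N₂ departs as an exceptionally stable neutral molecule
OTf⁻: pKₐ(CF₃SO₃H (triflic acid)) ≈ -14
perchlorate: pKₐ(HClO₄) ≈ -10
NO₃⁻: pKₐ(HNO₃) ≈ -1.3
NR'₃: pKₐ(R'₃NH⁺) ≈ 10.7
OH⁻: pKₐ(H₂O) ≈ 15.7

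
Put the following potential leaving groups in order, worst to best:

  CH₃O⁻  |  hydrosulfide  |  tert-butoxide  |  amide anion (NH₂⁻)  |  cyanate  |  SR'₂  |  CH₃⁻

CH₃⁻ < amide anion (NH₂⁻) < tert-butoxide < CH₃O⁻ < hydrosulfide < cyanate < SR'₂

Rank by basicity of the departing species: weakest base leaves most easily.
SR'₂: pKₐ(R'₂SH⁺) ≈ -7 — neutral; leaves from a sulfonium salt (R–SR'₂⁺)
cyanate: pKₐ(HOCN) ≈ 3.5 — resonance between N and O
hydrosulfide: pKₐ(H₂S) ≈ 7 — larger and more polarisable than the oxygen analogue
CH₃O⁻: pKₐ(CH₃OH) ≈ 15.5 — strong base; alkoxides do not leave unassisted
tert-butoxide: pKₐ(t-BuOH) ≈ 18 — bulky, strongly basic alkoxide
amide anion (NH₂⁻): pKₐ(NH₃) ≈ 38 — extremely strong base; never a leaving group
CH₃⁻: pKₐ(CH₄) ≈ 48
Reversing gives the worst-to-best order requested.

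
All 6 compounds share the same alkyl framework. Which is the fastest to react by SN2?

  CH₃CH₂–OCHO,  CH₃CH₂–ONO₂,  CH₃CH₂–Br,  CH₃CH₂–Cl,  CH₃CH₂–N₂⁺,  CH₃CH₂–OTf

CH₃CH₂–N₂⁺

Same R in every case — rank the leaving groups.
A good leaving group is a weak base: the lower the pKₐ of its conjugate acid, the more readily it departs.
CH₃CH₂–N₂⁺ loses N₂: no meaningful conjugate acid; N₂ departs as an exceptionally stable neutral molecule
CH₃CH₂–OTf loses OTf⁻: pKₐ(CF₃SO₃H (triflic acid)) ≈ -14
CH₃CH₂–Br loses Br⁻: pKₐ(HBr) ≈ -9
CH₃CH₂–Cl loses Cl⁻: pKₐ(HCl) ≈ -7
CH₃CH₂–ONO₂ loses NO₃⁻: pKₐ(HNO₃) ≈ -1.3
CH₃CH₂–OCHO loses HCOO⁻: pKₐ(HCOOH) ≈ 3.8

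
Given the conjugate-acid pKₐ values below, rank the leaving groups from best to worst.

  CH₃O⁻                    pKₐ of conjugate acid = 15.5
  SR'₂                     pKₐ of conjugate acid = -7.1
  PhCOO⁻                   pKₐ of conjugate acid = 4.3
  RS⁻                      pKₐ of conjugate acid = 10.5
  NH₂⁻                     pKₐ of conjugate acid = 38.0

Lower conjugate-acid pKₐ ⇒ weaker base ⇒ better leaving group.
Sorting by the given values: SR'₂ (-7.1), PhCOO⁻ (4.3), RS⁻ (10.5), CH₃O⁻ (15.5), NH₂⁻ (38.0).

SR'₂ > PhCOO⁻ > RS⁻ > CH₃O⁻ > NH₂⁻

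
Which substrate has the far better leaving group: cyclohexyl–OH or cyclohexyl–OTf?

From cyclohexyl–OH the departing group would be OH⁻ (pKₐ(H₂O) ≈ 15.7). Strong base; essentially never leaves without prior activation.
From cyclohexyl–OTf the leaving group is OTf⁻ (pKₐ(CF₃SO₃H (triflic acid)) ≈ -14). Charge spread over three oxygens and a CF₃ group; the premier leaving group in synthesis.
(In practice cyclohexyl–OTf is made from cyclohexyl–OH by treatment with Tf₂O / 2,6-lutidine, converting the hydroxyl into a triflate.)

cyclohexyl–OTf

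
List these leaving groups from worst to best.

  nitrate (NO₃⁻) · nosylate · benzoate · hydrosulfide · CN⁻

A good leaving group is a weak base: the lower the pKₐ of its conjugate acid, the more readily it departs.
nosylate: pKₐ(p-O₂NC₆H₄SO₃H) ≈ -3.5 — p-nitro group further stabilises the sulfonate
nitrate (NO₃⁻): pKₐ(HNO₃) ≈ -1.3 — resonance-delocalised over three oxygens
benzoate: pKₐ(C₆H₅COOH) ≈ 4.2
hydrosulfide: pKₐ(H₂S) ≈ 7 — larger and more polarisable than the oxygen analogue
CN⁻: pKₐ(HCN) ≈ 9.2 — sp carbon stabilises the charge somewhat, but still a poor LG
Listed from poorest to best leaving group as asked.

CN⁻ < hydrosulfide < benzoate < nitrate (NO₃⁻) < nosylate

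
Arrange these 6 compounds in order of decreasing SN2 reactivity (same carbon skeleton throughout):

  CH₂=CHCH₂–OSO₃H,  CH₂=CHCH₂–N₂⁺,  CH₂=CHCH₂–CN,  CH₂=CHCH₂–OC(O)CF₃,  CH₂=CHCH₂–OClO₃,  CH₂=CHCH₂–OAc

CH₂=CHCH₂–N₂⁺ > CH₂=CHCH₂–OClO₃ > CH₂=CHCH₂–OSO₃H > CH₂=CHCH₂–OC(O)CF₃ > CH₂=CHCH₂–OAc > CH₂=CHCH₂–CN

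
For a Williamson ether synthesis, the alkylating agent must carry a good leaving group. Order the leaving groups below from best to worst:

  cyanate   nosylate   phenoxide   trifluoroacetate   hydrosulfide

Leaving-group ability tracks the stability of the departed species; conjugate-acid pKₐ is the usual yardstick (lower pKₐ → better LG).
nosylate: pKₐ(p-O₂NC₆H₄SO₃H) ≈ -3.5
trifluoroacetate: pKₐ(CF₃COOH) ≈ 0.2
cyanate: pKₐ(HOCN) ≈ 3.5 — resonance between N and O
hydrosulfide: pKₐ(H₂S) ≈ 7
phenoxide: pKₐ(C₆H₅OH (phenol)) ≈ 10 — resonance into the ring helps, but still a poor LG

nosylate > trifluoroacetate > cyanate > hydrosulfide > phenoxide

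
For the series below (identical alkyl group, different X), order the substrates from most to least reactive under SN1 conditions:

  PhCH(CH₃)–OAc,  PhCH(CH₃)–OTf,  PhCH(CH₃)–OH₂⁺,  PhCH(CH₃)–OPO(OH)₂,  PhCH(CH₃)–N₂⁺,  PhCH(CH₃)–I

With the same alkyl group throughout, only the leaving group differentiates the rates.
Rank by basicity of the departing species: weakest base leaves most easily.
PhCH(CH₃)–N₂⁺ loses N₂: no meaningful conjugate acid; N₂ departs as an exceptionally stable neutral molecule
PhCH(CH₃)–OTf loses OTf⁻: pKₐ(CF₃SO₃H (triflic acid)) ≈ -14
PhCH(CH₃)–I loses I⁻: pKₐ(HI) ≈ -10
PhCH(CH₃)–OH₂⁺ loses H₂O: pKₐ(H₃O⁺) ≈ -1.7
PhCH(CH₃)–OPO(OH)₂ loses H₂PO₄⁻: pKₐ(H₃PO₄) ≈ 2.1
PhCH(CH₃)–OAc loses AcO⁻: pKₐ(CH₃COOH) ≈ 4.8

PhCH(CH₃)–N₂⁺ > PhCH(CH₃)–OTf > PhCH(CH₃)–I > PhCH(CH₃)–OH₂⁺ > PhCH(CH₃)–OPO(OH)₂ > PhCH(CH₃)–OAc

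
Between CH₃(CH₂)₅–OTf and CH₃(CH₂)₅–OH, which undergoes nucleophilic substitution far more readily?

CH₃(CH₂)₅–OTf

From CH₃(CH₂)₅–OH the departing group would be OH⁻ (pKₐ(H₂O) ≈ 15.7). Strong base; essentially never leaves without prior activation.
From CH₃(CH₂)₅–OTf the leaving group is OTf⁻ (pKₐ(CF₃SO₃H (triflic acid)) ≈ -14). Charge spread over three oxygens and a CF₃ group; the premier leaving group in synthesis.
(In practice CH₃(CH₂)₅–OTf is made from CH₃(CH₂)₅–OH by treatment with Tf₂O / 2,6-lutidine, converting the hydroxyl into a triflate.)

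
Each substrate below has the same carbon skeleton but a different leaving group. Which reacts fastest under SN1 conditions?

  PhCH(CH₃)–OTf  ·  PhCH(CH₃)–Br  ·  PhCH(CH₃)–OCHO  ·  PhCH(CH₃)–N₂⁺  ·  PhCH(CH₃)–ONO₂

PhCH(CH₃)–N₂⁺

The skeletons are identical, so relative rate is governed entirely by leaving-group ability.
Leaving-group ability tracks the stability of the departed species; conjugate-acid pKₐ is the usual yardstick (lower pKₐ → better LG).
PhCH(CH₃)–N₂⁺ loses N₂: no meaningful conjugate acid; N₂ departs as an exceptionally stable neutral molecule
PhCH(CH₃)–OTf loses OTf⁻: pKₐ(CF₃SO₃H (triflic acid)) ≈ -14
PhCH(CH₃)–Br loses Br⁻: pKₐ(HBr) ≈ -9
PhCH(CH₃)–ONO₂ loses NO₃⁻: pKₐ(HNO₃) ≈ -1.3
PhCH(CH₃)–OCHO loses HCOO⁻: pKₐ(HCOOH) ≈ 3.8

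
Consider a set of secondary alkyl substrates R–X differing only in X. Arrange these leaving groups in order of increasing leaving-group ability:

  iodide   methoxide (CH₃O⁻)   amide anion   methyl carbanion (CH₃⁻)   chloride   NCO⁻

Leaving-group ability tracks the stability of the departed species; conjugate-acid pKₐ is the usual yardstick (lower pKₐ → better LG).
iodide: pKₐ(HI) ≈ -10
chloride: pKₐ(HCl) ≈ -7 — moderately weak base
NCO⁻: pKₐ(HOCN) ≈ 3.5 — resonance between N and O
methoxide (CH₃O⁻): pKₐ(CH₃OH) ≈ 15.5 — strong base; alkoxides do not leave unassisted
amide anion: pKₐ(NH₃) ≈ 38
methyl carbanion (CH₃⁻): pKₐ(CH₄) ≈ 48
Reversing gives the worst-to-best order requested.

methyl carbanion (CH₃⁻) < amide anion < methoxide (CH₃O⁻) < NCO⁻ < chloride < iodide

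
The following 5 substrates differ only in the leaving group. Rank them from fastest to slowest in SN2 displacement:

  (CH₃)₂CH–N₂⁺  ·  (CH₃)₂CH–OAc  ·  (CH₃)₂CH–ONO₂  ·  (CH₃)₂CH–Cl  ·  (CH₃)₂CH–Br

(CH₃)₂CH–N₂⁺ > (CH₃)₂CH–Br > (CH₃)₂CH–Cl > (CH₃)₂CH–ONO₂ > (CH₃)₂CH–OAc

With the same alkyl group throughout, only the leaving group differentiates the rates.
The more stable X⁻ (or X) is on its own — i.e. the weaker a base it is — the better a leaving group it makes.
(CH₃)₂CH–N₂⁺ loses N₂: no meaningful conjugate acid; N₂ departs as an exceptionally stable neutral molecule
(CH₃)₂CH–Br loses Br⁻: pKₐ(HBr) ≈ -9
(CH₃)₂CH–Cl loses Cl⁻: pKₐ(HCl) ≈ -7
(CH₃)₂CH–ONO₂ loses NO₃⁻: pKₐ(HNO₃) ≈ -1.3
(CH₃)₂CH–OAc loses AcO⁻: pKₐ(CH₃COOH) ≈ 4.8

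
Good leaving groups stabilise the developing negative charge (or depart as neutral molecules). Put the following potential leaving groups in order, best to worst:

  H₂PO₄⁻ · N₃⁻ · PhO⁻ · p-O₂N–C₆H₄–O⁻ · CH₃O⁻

H₂PO₄⁻ > N₃⁻ > p-O₂N–C₆H₄–O⁻ > PhO⁻ > CH₃O⁻

The more stable X⁻ (or X) is on its own — i.e. the weaker a base it is — the better a leaving group it makes.
H₂PO₄⁻: pKₐ(H₃PO₄) ≈ 2.1
N₃⁻: pKₐ(HN₃) ≈ 4.7
p-O₂N–C₆H₄–O⁻: pKₐ(p-nitrophenol) ≈ 7.2
PhO⁻: pKₐ(C₆H₅OH (phenol)) ≈ 10
CH₃O⁻: pKₐ(CH₃OH) ≈ 15.5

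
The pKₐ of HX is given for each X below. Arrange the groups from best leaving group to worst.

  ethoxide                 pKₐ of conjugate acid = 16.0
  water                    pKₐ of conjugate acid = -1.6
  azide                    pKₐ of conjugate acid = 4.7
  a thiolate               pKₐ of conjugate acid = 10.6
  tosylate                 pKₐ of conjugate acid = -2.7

Lower conjugate-acid pKₐ ⇒ weaker base ⇒ better leaving group.
Sorting by the given values: tosylate (-2.7), water (-1.6), azide (4.7), a thiolate (10.6), ethoxide (16.0).

tosylate > water > azide > a thiolate > ethoxide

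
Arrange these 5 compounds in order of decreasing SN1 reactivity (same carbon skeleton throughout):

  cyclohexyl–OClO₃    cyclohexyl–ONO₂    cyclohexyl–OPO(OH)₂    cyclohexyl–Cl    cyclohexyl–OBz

cyclohexyl–OClO₃ > cyclohexyl–Cl > cyclohexyl–ONO₂ > cyclohexyl–OPO(OH)₂ > cyclohexyl–OBz

Same R in every case — rank the leaving groups.
Leaving-group ability tracks the stability of the departed species; conjugate-acid pKₐ is the usual yardstick (lower pKₐ → better LG).
cyclohexyl–OClO₃ loses ClO₄⁻: pKₐ(HClO₄) ≈ -10
cyclohexyl–Cl loses Cl⁻: pKₐ(HCl) ≈ -7
cyclohexyl–ONO₂ loses NO₃⁻: pKₐ(HNO₃) ≈ -1.3
cyclohexyl–OPO(OH)₂ loses H₂PO₄⁻: pKₐ(H₃PO₄) ≈ 2.1
cyclohexyl–OBz loses PhCOO⁻: pKₐ(C₆H₅COOH) ≈ 4.2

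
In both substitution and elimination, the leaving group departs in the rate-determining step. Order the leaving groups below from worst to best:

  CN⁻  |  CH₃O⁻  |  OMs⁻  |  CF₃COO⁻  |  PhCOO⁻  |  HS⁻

Rank by basicity of the departing species: weakest base leaves most easily.
OMs⁻: pKₐ(CH₃SO₃H (MsOH)) ≈ -1.9
CF₃COO⁻: pKₐ(CF₃COOH) ≈ 0.2 — strongly electron-withdrawing CF₃ stabilises the carboxylate
PhCOO⁻: pKₐ(C₆H₅COOH) ≈ 4.2 — aryl carboxylate
HS⁻: pKₐ(H₂S) ≈ 7
CN⁻: pKₐ(HCN) ≈ 9.2 — sp carbon stabilises the charge somewhat, but still a poor LG
CH₃O⁻: pKₐ(CH₃OH) ≈ 15.5
The question asks for worst first, so the sequence is read in increasing leaving-group ability.

CH₃O⁻ < CN⁻ < HS⁻ < PhCOO⁻ < CF₃COO⁻ < OMs⁻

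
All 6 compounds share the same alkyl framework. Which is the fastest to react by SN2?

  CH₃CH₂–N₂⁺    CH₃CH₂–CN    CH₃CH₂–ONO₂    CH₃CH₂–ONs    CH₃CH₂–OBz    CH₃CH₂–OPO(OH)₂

CH₃CH₂–N₂⁺

With the same alkyl group throughout, only the leaving group differentiates the rates.
Leaving-group ability tracks the stability of the departed species; conjugate-acid pKₐ is the usual yardstick (lower pKₐ → better LG).
CH₃CH₂–N₂⁺ loses N₂: no meaningful conjugate acid; N₂ departs as an exceptionally stable neutral molecule
CH₃CH₂–ONs loses ONs⁻: pKₐ(p-O₂NC₆H₄SO₃H) ≈ -3.5
CH₃CH₂–ONO₂ loses NO₃⁻: pKₐ(HNO₃) ≈ -1.3
CH₃CH₂–OPO(OH)₂ loses H₂PO₄⁻: pKₐ(H₃PO₄) ≈ 2.1
CH₃CH₂–OBz loses PhCOO⁻: pKₐ(C₆H₅COOH) ≈ 4.2
CH₃CH₂–CN loses CN⁻: pKₐ(HCN) ≈ 9.2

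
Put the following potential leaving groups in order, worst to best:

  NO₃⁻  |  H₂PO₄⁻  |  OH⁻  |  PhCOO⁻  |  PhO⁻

Rank by basicity of the departing species: weakest base leaves most easily.
NO₃⁻: pKₐ(HNO₃) ≈ -1.3
H₂PO₄⁻: pKₐ(H₃PO₄) ≈ 2.1 — moderate base; biological leaving group after further activation
PhCOO⁻: pKₐ(C₆H₅COOH) ≈ 4.2 — aryl carboxylate
PhO⁻: pKₐ(C₆H₅OH (phenol)) ≈ 10
OH⁻: pKₐ(H₂O) ≈ 15.7 — strong base; essentially never leaves without prior activation
Listed from poorest to best leaving group as asked.

OH⁻ < PhO⁻ < PhCOO⁻ < H₂PO₄⁻ < NO₃⁻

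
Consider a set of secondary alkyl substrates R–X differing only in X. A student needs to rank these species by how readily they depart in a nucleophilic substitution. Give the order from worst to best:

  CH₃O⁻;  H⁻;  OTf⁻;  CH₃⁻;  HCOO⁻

Rank by basicity of the departing species: weakest base leaves most easily.
OTf⁻: pKₐ(CF₃SO₃H (triflic acid)) ≈ -14 — charge spread over three oxygens and a CF₃ group; the premier leaving group in synthesis
HCOO⁻: pKₐ(HCOOH) ≈ 3.8
CH₃O⁻: pKₐ(CH₃OH) ≈ 15.5
H⁻: pKₐ(H₂) ≈ 36 — extremely strong base; leaves only in special hydride-transfer contexts
CH₃⁻: pKₐ(CH₄) ≈ 48
Listed from poorest to best leaving group as asked.

CH₃⁻ < H⁻ < CH₃O⁻ < HCOO⁻ < OTf⁻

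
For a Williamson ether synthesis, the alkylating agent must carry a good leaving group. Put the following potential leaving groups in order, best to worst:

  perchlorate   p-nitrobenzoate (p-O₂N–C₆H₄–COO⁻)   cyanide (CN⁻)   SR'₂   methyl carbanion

perchlorate: pKₐ(HClO₄) ≈ -10
SR'₂: pKₐ(R'₂SH⁺) ≈ -7 — neutral; leaves from a sulfonium salt (R–SR'₂⁺)
p-nitrobenzoate (p-O₂N–C₆H₄–COO⁻): pKₐ(p-nitrobenzoic acid) ≈ 3.4 — electron-withdrawing nitro group stabilises the carboxylate
cyanide (CN⁻): pKₐ(HCN) ≈ 9.2 — sp carbon stabilises the charge somewhat, but still a poor LG
methyl carbanion: pKₐ(CH₄) ≈ 48 — unstabilised carbanion; the worst conceivable leaving group

perchlorate > SR'₂ > p-nitrobenzoate (p-O₂N–C₆H₄–COO⁻) > cyanide (CN⁻) > methyl carbanion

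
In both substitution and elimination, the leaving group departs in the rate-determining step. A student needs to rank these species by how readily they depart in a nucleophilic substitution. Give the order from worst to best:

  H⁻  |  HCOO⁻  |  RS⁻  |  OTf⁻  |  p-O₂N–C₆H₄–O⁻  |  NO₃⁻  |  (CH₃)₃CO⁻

Leaving-group ability tracks the stability of the departed species; conjugate-acid pKₐ is the usual yardstick (lower pKₐ → better LG).
OTf⁻: pKₐ(CF₃SO₃H (triflic acid)) ≈ -14 — charge spread over three oxygens and a CF₃ group; the premier leaving group in synthesis
NO₃⁻: pKₐ(HNO₃) ≈ -1.3 — resonance-delocalised over three oxygens
HCOO⁻: pKₐ(HCOOH) ≈ 3.8
p-O₂N–C₆H₄–O⁻: pKₐ(p-nitrophenol) ≈ 7.2 — nitro group delocalises the charge; the classic chromogenic LG
RS⁻: pKₐ(RSH (a thiol)) ≈ 10.5 — moderately basic; rarely leaves without activation
(CH₃)₃CO⁻: pKₐ(t-BuOH) ≈ 18 — bulky, strongly basic alkoxide
H⁻: pKₐ(H₂) ≈ 36 — extremely strong base; leaves only in special hydride-transfer contexts
Reversing gives the worst-to-best order requested.

H⁻ < (CH₃)₃CO⁻ < RS⁻ < p-O₂N–C₆H₄–O⁻ < HCOO⁻ < NO₃⁻ < OTf⁻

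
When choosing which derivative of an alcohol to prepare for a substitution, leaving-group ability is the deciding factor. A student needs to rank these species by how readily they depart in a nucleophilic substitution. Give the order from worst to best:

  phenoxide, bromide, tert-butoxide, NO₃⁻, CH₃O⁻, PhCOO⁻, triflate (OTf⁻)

tert-butoxide < CH₃O⁻ < phenoxide < PhCOO⁻ < NO₃⁻ < bromide < triflate (OTf⁻)

Leaving-group ability tracks the stability of the departed species; conjugate-acid pKₐ is the usual yardstick (lower pKₐ → better LG).
triflate (OTf⁻): pKₐ(CF₃SO₃H (triflic acid)) ≈ -14 — charge spread over three oxygens and a CF₃ group; the premier leaving group in synthesis
bromide: pKₐ(HBr) ≈ -9
NO₃⁻: pKₐ(HNO₃) ≈ -1.3
PhCOO⁻: pKₐ(C₆H₅COOH) ≈ 4.2
phenoxide: pKₐ(C₆H₅OH (phenol)) ≈ 10
CH₃O⁻: pKₐ(CH₃OH) ≈ 15.5
tert-butoxide: pKₐ(t-BuOH) ≈ 18 — bulky, strongly basic alkoxide
Reversing gives the worst-to-best order requested.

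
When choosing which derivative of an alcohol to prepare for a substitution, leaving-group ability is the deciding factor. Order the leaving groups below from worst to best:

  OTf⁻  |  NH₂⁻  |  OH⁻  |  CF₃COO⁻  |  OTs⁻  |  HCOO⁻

NH₂⁻ < OH⁻ < HCOO⁻ < CF₃COO⁻ < OTs⁻ < OTf⁻

A good leaving group is a weak base: the lower the pKₐ of its conjugate acid, the more readily it departs.
OTf⁻: pKₐ(CF₃SO₃H (triflic acid)) ≈ -14 — charge spread over three oxygens and a CF₃ group; the premier leaving group in synthesis
OTs⁻: pKₐ(p-CH₃C₆H₄SO₃H (TsOH)) ≈ -2.8
CF₃COO⁻: pKₐ(CF₃COOH) ≈ 0.2 — strongly electron-withdrawing CF₃ stabilises the carboxylate
HCOO⁻: pKₐ(HCOOH) ≈ 3.8 — resonance-stabilised carboxylate
OH⁻: pKₐ(H₂O) ≈ 15.7
NH₂⁻: pKₐ(NH₃) ≈ 38
Reversing gives the worst-to-best order requested.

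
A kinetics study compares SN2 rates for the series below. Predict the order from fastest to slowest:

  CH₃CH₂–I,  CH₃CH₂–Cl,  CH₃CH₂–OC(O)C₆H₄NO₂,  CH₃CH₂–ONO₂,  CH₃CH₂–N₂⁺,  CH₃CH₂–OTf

CH₃CH₂–N₂⁺ > CH₃CH₂–OTf > CH₃CH₂–I > CH₃CH₂–Cl > CH₃CH₂–ONO₂ > CH₃CH₂–OC(O)C₆H₄NO₂

Same R in every case — rank the leaving groups.
A good leaving group is a weak base: the lower the pKₐ of its conjugate acid, the more readily it departs.
CH₃CH₂–N₂⁺ loses N₂: no meaningful conjugate acid; N₂ departs as an exceptionally stable neutral molecule
CH₃CH₂–OTf loses OTf⁻: pKₐ(CF₃SO₃H (triflic acid)) ≈ -14
CH₃CH₂–I loses I⁻: pKₐ(HI) ≈ -10
CH₃CH₂–Cl loses Cl⁻: pKₐ(HCl) ≈ -7
CH₃CH₂–ONO₂ loses NO₃⁻: pKₐ(HNO₃) ≈ -1.3
CH₃CH₂–OC(O)C₆H₄NO₂ loses p-O₂N–C₆H₄–COO⁻: pKₐ(p-nitrobenzoic acid) ≈ 3.4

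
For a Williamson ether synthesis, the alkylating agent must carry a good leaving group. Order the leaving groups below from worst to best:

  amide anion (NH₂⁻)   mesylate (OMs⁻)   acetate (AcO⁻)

amide anion (NH₂⁻) < acetate (AcO⁻) < mesylate (OMs⁻)

A good leaving group is a weak base: the lower the pKₐ of its conjugate acid, the more readily it departs.
mesylate (OMs⁻): pKₐ(CH₃SO₃H (MsOH)) ≈ -1.9 — resonance-delocalised alkanesulfonate
acetate (AcO⁻): pKₐ(CH₃COOH) ≈ 4.8 — resonance-stabilised but still a weak base
amide anion (NH₂⁻): pKₐ(NH₃) ≈ 38 — extremely strong base; never a leaving group
Reversing gives the worst-to-best order requested.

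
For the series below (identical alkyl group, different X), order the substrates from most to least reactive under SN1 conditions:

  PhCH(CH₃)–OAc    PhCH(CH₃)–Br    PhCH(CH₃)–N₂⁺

PhCH(CH₃)–N₂⁺ > PhCH(CH₃)–Br > PhCH(CH₃)–OAc

With the same alkyl group throughout, only the leaving group differentiates the rates.
Leaving-group ability tracks the stability of the departed species; conjugate-acid pKₐ is the usual yardstick (lower pKₐ → better LG).
PhCH(CH₃)–N₂⁺ loses N₂: no meaningful conjugate acid; N₂ departs as an exceptionally stable neutral molecule
PhCH(CH₃)–Br loses Br⁻: pKₐ(HBr) ≈ -9
PhCH(CH₃)–OAc loses AcO⁻: pKₐ(CH₃COOH) ≈ 4.8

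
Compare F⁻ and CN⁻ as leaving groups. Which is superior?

F⁻ is the better leaving group.
pKₐ(HF) ≈ 3.2 versus pKₐ(HCN) ≈ 9.2: F⁻ is the much weaker base.
Small and strongly basic; the poor halide leaving group.

F⁻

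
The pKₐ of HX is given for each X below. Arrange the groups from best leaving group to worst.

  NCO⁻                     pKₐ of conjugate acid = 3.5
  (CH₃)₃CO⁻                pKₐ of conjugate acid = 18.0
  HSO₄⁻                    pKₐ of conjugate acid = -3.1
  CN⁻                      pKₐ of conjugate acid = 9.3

Lower conjugate-acid pKₐ ⇒ weaker base ⇒ better leaving group.
Sorting by the given values: HSO₄⁻ (-3.1), NCO⁻ (3.5), CN⁻ (9.3), (CH₃)₃CO⁻ (18.0).

HSO₄⁻ > NCO⁻ > CN⁻ > (CH₃)₃CO⁻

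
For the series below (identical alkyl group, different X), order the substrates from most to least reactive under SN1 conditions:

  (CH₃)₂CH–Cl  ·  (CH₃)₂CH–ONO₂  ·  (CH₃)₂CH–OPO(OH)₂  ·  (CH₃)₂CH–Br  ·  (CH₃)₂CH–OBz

(CH₃)₂CH–Br > (CH₃)₂CH–Cl > (CH₃)₂CH–ONO₂ > (CH₃)₂CH–OPO(OH)₂ > (CH₃)₂CH–OBz

Identical carbon frameworks mean the comparison reduces to leaving-group quality.
The more stable X⁻ (or X) is on its own — i.e. the weaker a base it is — the better a leaving group it makes.
(CH₃)₂CH–Br loses Br⁻: pKₐ(HBr) ≈ -9
(CH₃)₂CH–Cl loses Cl⁻: pKₐ(HCl) ≈ -7
(CH₃)₂CH–ONO₂ loses NO₃⁻: pKₐ(HNO₃) ≈ -1.3
(CH₃)₂CH–OPO(OH)₂ loses H₂PO₄⁻: pKₐ(H₃PO₄) ≈ 2.1
(CH₃)₂CH–OBz loses PhCOO⁻: pKₐ(C₆H₅COOH) ≈ 4.2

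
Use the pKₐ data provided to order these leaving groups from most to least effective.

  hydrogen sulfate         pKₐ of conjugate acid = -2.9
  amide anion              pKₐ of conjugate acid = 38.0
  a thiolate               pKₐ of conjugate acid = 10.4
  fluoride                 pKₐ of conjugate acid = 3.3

hydrogen sulfate > fluoride > a thiolate > amide anion

Lower conjugate-acid pKₐ ⇒ weaker base ⇒ better leaving group.
Sorting by the given values: hydrogen sulfate (-2.9), fluoride (3.3), a thiolate (10.4), amide anion (38.0).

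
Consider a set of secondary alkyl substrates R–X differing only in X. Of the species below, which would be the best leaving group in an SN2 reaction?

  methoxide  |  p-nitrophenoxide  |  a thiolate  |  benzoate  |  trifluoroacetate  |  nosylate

nosylate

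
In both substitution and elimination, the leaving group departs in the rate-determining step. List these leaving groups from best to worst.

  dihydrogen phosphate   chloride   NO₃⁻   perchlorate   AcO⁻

perchlorate > chloride > NO₃⁻ > dihydrogen phosphate > AcO⁻

Leaving-group ability tracks the stability of the departed species; conjugate-acid pKₐ is the usual yardstick (lower pKₐ → better LG).
perchlorate: pKₐ(HClO₄) ≈ -10
chloride: pKₐ(HCl) ≈ -7 — moderately weak base
NO₃⁻: pKₐ(HNO₃) ≈ -1.3 — resonance-delocalised over three oxygens
dihydrogen phosphate: pKₐ(H₃PO₄) ≈ 2.1 — moderate base; biological leaving group after further activation
AcO⁻: pKₐ(CH₃COOH) ≈ 4.8 — resonance-stabilised but still a weak base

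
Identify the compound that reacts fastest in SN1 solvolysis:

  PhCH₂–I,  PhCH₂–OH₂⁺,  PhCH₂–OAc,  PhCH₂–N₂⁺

PhCH₂–N₂⁺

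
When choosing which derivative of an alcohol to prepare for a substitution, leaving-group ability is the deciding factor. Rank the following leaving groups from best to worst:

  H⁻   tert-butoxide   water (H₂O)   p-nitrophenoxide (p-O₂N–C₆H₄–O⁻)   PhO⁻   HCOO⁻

water (H₂O) > HCOO⁻ > p-nitrophenoxide (p-O₂N–C₆H₄–O⁻) > PhO⁻ > tert-butoxide > H⁻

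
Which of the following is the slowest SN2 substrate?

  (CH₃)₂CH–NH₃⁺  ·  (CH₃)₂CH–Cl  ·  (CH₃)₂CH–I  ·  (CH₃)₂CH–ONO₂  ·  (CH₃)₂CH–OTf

Same R in every case — rank the leaving groups.
The more stable X⁻ (or X) is on its own — i.e. the weaker a base it is — the better a leaving group it makes.
(CH₃)₂CH–OTf loses OTf⁻: pKₐ(CF₃SO₃H (triflic acid)) ≈ -14
(CH₃)₂CH–I loses I⁻: pKₐ(HI) ≈ -10
(CH₃)₂CH–Cl loses Cl⁻: pKₐ(HCl) ≈ -7
(CH₃)₂CH–ONO₂ loses NO₃⁻: pKₐ(HNO₃) ≈ -1.3
(CH₃)₂CH–NH₃⁺ loses NH₃: pKₐ(NH₄⁺) ≈ 9.2

(CH₃)₂CH–NH₃⁺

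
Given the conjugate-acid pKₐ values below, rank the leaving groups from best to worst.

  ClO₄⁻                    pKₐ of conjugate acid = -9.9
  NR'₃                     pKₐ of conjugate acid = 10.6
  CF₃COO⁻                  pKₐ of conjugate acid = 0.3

ClO₄⁻ > CF₃COO⁻ > NR'₃

Lower conjugate-acid pKₐ ⇒ weaker base ⇒ better leaving group.
Sorting by the given values: ClO₄⁻ (-9.9), CF₃COO⁻ (0.3), NR'₃ (10.6).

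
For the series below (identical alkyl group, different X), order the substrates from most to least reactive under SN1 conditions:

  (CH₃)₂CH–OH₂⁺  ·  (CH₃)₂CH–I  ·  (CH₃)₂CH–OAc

With the same alkyl group throughout, only the leaving group differentiates the rates.
A good leaving group is a weak base: the lower the pKₐ of its conjugate acid, the more readily it departs.
(CH₃)₂CH–I loses I⁻: pKₐ(HI) ≈ -10
(CH₃)₂CH–OH₂⁺ loses H₂O: pKₐ(H₃O⁺) ≈ -1.7
(CH₃)₂CH–OAc loses AcO⁻: pKₐ(CH₃COOH) ≈ 4.8

(CH₃)₂CH–I > (CH₃)₂CH–OH₂⁺ > (CH₃)₂CH–OAc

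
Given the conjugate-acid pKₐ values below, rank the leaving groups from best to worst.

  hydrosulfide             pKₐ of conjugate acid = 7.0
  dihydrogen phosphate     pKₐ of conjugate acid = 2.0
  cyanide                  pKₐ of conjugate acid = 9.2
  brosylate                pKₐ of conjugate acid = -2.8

brosylate > dihydrogen phosphate > hydrosulfide > cyanide

Lower conjugate-acid pKₐ ⇒ weaker base ⇒ better leaving group.
Sorting by the given values: brosylate (-2.8), dihydrogen phosphate (2.0), hydrosulfide (7.0), cyanide (9.2).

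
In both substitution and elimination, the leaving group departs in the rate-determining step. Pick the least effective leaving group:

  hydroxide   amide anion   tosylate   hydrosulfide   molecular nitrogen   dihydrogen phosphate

A good leaving group is a weak base: the lower the pKₐ of its conjugate acid, the more readily it departs.
molecular nitrogen: no meaningful conjugate acid; N₂ departs as an exceptionally stable neutral molecule
tosylate: pKₐ(p-CH₃C₆H₄SO₃H (TsOH)) ≈ -2.8
dihydrogen phosphate: pKₐ(H₃PO₄) ≈ 2.1
hydrosulfide: pKₐ(H₂S) ≈ 7
hydroxide: pKₐ(H₂O) ≈ 15.7
amide anion: pKₐ(NH₃) ≈ 38

amide anion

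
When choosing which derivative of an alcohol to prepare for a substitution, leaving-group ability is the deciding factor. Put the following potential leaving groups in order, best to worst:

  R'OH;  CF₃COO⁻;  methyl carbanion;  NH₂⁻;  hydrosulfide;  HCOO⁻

Leaving-group ability tracks the stability of the departed species; conjugate-acid pKₐ is the usual yardstick (lower pKₐ → better LG).
R'OH: pKₐ(R'OH₂⁺) ≈ -2.4 — neutral; leaves from a protonated ether (an oxonium ion, R–O(H)R'⁺)
CF₃COO⁻: pKₐ(CF₃COOH) ≈ 0.2 — strongly electron-withdrawing CF₃ stabilises the carboxylate
HCOO⁻: pKₐ(HCOOH) ≈ 3.8 — resonance-stabilised carboxylate
hydrosulfide: pKₐ(H₂S) ≈ 7
NH₂⁻: pKₐ(NH₃) ≈ 38
methyl carbanion: pKₐ(CH₄) ≈ 48 — unstabilised carbanion; the worst conceivable leaving group

R'OH > CF₃COO⁻ > HCOO⁻ > hydrosulfide > NH₂⁻ > methyl carbanion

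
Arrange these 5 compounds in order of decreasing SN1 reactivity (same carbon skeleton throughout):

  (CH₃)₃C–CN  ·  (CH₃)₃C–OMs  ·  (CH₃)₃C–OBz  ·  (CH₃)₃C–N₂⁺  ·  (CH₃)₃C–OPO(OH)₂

Same R in every case — rank the leaving groups.
Rank by basicity of the departing species: weakest base leaves most easily.
(CH₃)₃C–N₂⁺ loses N₂: no meaningful conjugate acid; N₂ departs as an exceptionally stable neutral molecule
(CH₃)₃C–OMs loses OMs⁻: pKₐ(CH₃SO₃H (MsOH)) ≈ -1.9
(CH₃)₃C–OPO(OH)₂ loses H₂PO₄⁻: pKₐ(H₃PO₄) ≈ 2.1
(CH₃)₃C–OBz loses PhCOO⁻: pKₐ(C₆H₅COOH) ≈ 4.2
(CH₃)₃C–CN loses CN⁻: pKₐ(HCN) ≈ 9.2

(CH₃)₃C–N₂⁺ > (CH₃)₃C–OMs > (CH₃)₃C–OPO(OH)₂ > (CH₃)₃C–OBz > (CH₃)₃C–CN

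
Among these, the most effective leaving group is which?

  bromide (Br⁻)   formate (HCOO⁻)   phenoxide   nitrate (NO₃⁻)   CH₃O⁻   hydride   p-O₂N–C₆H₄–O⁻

bromide (Br⁻)

A good leaving group is a weak base: the lower the pKₐ of its conjugate acid, the more readily it departs.
bromide (Br⁻): pKₐ(HBr) ≈ -9
nitrate (NO₃⁻): pKₐ(HNO₃) ≈ -1.3
formate (HCOO⁻): pKₐ(HCOOH) ≈ 3.8
p-O₂N–C₆H₄–O⁻: pKₐ(p-nitrophenol) ≈ 7.2
phenoxide: pKₐ(C₆H₅OH (phenol)) ≈ 10
CH₃O⁻: pKₐ(CH₃OH) ≈ 15.5
hydride: pKₐ(H₂) ≈ 36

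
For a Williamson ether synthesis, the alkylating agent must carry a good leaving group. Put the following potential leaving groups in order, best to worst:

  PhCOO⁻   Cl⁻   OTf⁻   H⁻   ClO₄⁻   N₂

N₂: no meaningful conjugate acid; N₂ departs as an exceptionally stable neutral molecule
OTf⁻: pKₐ(CF₃SO₃H (triflic acid)) ≈ -14 — charge spread over three oxygens and a CF₃ group; the premier leaving group in synthesis
ClO₄⁻: pKₐ(HClO₄) ≈ -10 — extremely weak base; rarely used for safety reasons
Cl⁻: pKₐ(HCl) ≈ -7 — moderately weak base
PhCOO⁻: pKₐ(C₆H₅COOH) ≈ 4.2 — aryl carboxylate
H⁻: pKₐ(H₂) ≈ 36 — extremely strong base; leaves only in special hydride-transfer contexts

N₂ > OTf⁻ > ClO₄⁻ > Cl⁻ > PhCOO⁻ > H⁻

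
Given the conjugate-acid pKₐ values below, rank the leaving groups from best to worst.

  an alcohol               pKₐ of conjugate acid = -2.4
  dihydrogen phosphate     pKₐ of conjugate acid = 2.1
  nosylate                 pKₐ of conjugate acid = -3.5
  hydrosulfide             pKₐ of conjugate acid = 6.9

nosylate > an alcohol > dihydrogen phosphate > hydrosulfide

Lower conjugate-acid pKₐ ⇒ weaker base ⇒ better leaving group.
Sorting by the given values: nosylate (-3.5), an alcohol (-2.4), dihydrogen phosphate (2.1), hydrosulfide (6.9).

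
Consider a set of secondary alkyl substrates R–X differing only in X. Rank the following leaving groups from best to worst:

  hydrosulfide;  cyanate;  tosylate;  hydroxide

tosylate: pKₐ(p-CH₃C₆H₄SO₃H (TsOH)) ≈ -2.8 — resonance-delocalised arenesulfonate
cyanate: pKₐ(HOCN) ≈ 3.5
hydrosulfide: pKₐ(H₂S) ≈ 7 — larger and more polarisable than the oxygen analogue
hydroxide: pKₐ(H₂O) ≈ 15.7 — strong base; essentially never leaves without prior activation

tosylate > cyanate > hydrosulfide > hydroxide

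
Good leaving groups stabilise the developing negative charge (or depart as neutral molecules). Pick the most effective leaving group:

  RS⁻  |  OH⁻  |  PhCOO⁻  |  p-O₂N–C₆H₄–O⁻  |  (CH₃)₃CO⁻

PhCOO⁻

Leaving-group ability tracks the stability of the departed species; conjugate-acid pKₐ is the usual yardstick (lower pKₐ → better LG).
PhCOO⁻: pKₐ(C₆H₅COOH) ≈ 4.2
p-O₂N–C₆H₄–O⁻: pKₐ(p-nitrophenol) ≈ 7.2
RS⁻: pKₐ(RSH (a thiol)) ≈ 10.5
OH⁻: pKₐ(H₂O) ≈ 15.7
(CH₃)₃CO⁻: pKₐ(t-BuOH) ≈ 18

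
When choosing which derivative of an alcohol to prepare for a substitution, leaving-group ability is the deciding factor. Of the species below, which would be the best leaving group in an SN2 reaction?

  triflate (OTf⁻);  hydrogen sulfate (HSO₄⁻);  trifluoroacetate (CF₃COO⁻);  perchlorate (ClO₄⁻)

triflate (OTf⁻)

A good leaving group is a weak base: the lower the pKₐ of its conjugate acid, the more readily it departs.
triflate (OTf⁻): pKₐ(CF₃SO₃H (triflic acid)) ≈ -14
perchlorate (ClO₄⁻): pKₐ(HClO₄) ≈ -10
hydrogen sulfate (HSO₄⁻): pKₐ(H₂SO₄) ≈ -3
trifluoroacetate (CF₃COO⁻): pKₐ(CF₃COOH) ≈ 0.2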